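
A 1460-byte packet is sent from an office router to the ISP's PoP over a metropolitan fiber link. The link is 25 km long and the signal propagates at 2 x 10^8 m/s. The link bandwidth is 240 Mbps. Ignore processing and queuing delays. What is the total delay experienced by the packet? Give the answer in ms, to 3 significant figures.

0.174 ms

L = 1460 × 8 = 11680 bits.
Transmission delay = L/R = 11680 / 240000000 = 0.0486667 ms.
Propagation delay = d/s = 25000 m / 200000000 m/s = 0.125 ms.
Total = 0.174 ms.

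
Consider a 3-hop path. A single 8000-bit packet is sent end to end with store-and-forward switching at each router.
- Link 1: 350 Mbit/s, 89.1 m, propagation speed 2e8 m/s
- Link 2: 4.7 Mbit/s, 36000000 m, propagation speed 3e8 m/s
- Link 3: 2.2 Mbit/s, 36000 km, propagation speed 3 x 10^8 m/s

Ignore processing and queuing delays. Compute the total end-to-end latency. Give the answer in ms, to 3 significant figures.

Transmission delays (L/R per hop): 0.0228571, 1.70213, 3.63636 ms; sum = 5.36135 ms.
Propagation delays (d/s per hop): 0.0004455, 120, 120 ms; sum = 240 ms.
End-to-end = 245 ms.

245 ms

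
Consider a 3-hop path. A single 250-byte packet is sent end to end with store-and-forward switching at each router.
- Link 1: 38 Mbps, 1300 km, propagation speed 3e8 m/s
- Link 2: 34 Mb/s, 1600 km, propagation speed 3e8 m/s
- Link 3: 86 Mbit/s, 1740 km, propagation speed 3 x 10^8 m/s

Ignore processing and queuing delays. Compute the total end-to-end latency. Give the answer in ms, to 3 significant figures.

L = 250 × 8 = 2000 bits.
Transmission delays (L/R per hop): 0.0526316, 0.0588235, 0.0232558 ms; sum = 0.134711 ms.
Propagation delays (d/s per hop): 4.33333, 5.33333, 5.8 ms; sum = 15.4667 ms.
End-to-end = 15.6 ms.

15.6 ms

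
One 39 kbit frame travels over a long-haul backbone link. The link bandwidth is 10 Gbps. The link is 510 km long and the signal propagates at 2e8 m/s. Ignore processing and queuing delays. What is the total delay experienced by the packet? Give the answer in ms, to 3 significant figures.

2.55 ms

L = 39000 bits.
Transmission delay = L/R = 39000 / 10000000000 = 0.0039 ms.
Propagation delay = d/s = 510000 m / 200000000 m/s = 2.55 ms.
Total = 2.55 ms.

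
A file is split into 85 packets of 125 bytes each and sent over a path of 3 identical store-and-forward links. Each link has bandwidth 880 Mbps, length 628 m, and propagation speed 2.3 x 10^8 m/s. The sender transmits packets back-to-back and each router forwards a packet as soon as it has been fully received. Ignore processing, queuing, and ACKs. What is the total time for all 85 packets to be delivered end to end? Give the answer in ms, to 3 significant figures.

0.107 ms

Per-hop transmission t_tx = L/R = 1000/880000000 = 0.00113636 ms.
Per-hop propagation t_prop = 628/2.3e+08 = 0.00273043 ms.
Pipeline fill: first packet needs 3·t_tx to clear all hops; remaining 84 packets each add one t_tx.
Total = (3+85-1)·t_tx + 3·t_prop = 87·0.00113636 + 3·0.00273043 = 0.107 ms.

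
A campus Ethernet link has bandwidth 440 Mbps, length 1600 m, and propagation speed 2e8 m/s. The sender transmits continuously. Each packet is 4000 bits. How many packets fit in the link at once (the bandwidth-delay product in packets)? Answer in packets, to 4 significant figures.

0.8800 packets

Propagation delay = 1600 / 200000000 = 8e-06 s.
BDP = R × t_prop = 440000000 × 8e-06 = 3520 bits.
In packets of 4000 bits: 0.8800 packets.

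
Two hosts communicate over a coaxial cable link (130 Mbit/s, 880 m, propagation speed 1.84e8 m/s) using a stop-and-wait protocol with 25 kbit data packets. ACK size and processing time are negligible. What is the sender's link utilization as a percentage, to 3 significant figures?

t_tx = L/R = 25000/130000000 = 0.000192308 s.
t_prop = 880/184000000 = 4.78261e-06 s; RTT = 9.56522e-06 s.
Cycle = t_tx + RTT = 0.000201873 s.
Utilization = t_tx / cycle = 0.000192308/0.000201873 = 95.3 %.

95.3 %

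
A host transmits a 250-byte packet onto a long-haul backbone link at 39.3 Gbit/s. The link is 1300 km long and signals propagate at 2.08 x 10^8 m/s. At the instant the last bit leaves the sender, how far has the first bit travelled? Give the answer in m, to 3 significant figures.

10.6 m

t_tx = L/R = 2000/39300000000 = 5.08906e-08 s.
Distance = s × t_tx = 208000000 × 5.08906e-08 = 10.6 m.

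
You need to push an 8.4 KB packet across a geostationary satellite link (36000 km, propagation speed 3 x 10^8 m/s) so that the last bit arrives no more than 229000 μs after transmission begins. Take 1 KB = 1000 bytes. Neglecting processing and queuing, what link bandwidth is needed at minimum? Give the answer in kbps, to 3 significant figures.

617 kbps

L = 67200 bits.
Propagation delay = 36000000 / 300000000 = 120000 μs.
Transmission budget = 229000 − 120000 = 109000 μs.
R ≥ L / t_tx = 67200 bits / 0.109 s = 617 kbps.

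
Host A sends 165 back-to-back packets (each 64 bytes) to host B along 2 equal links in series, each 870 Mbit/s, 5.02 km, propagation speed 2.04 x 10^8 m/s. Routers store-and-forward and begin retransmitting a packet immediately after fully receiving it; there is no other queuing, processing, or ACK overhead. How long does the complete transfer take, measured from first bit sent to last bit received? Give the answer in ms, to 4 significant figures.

0.1469 ms

Per-hop transmission t_tx = L/R = 512/870000000 = 0.000588506 ms.
Per-hop propagation t_prop = 5020/204000000 = 0.0246078 ms.
Pipeline fill: first packet needs 2·t_tx to clear all hops; remaining 164 packets each add one t_tx.
Total = (2+165-1)·t_tx + 2·t_prop = 166·0.000588506 + 2·0.0246078 = 0.1469 ms.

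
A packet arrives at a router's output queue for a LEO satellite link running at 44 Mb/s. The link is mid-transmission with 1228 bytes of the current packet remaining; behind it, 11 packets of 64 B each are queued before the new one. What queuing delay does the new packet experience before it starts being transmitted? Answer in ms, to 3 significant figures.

Each queued packet: L/R = 512/44000000 = 0.0116364 ms.
11 queued → 0.128 ms.
Plus remaining 9824 bits of current packet: 0.223273 ms.
Queuing delay = 0.351 ms.

0.351 ms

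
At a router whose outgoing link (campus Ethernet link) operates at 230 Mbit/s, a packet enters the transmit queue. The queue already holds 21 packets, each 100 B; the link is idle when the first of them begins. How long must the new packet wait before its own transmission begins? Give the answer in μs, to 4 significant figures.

Each queued packet: L/R = 800/230000000 = 3.47826 μs.
21 queued → 73.0435 μs.
Queuing delay = 73.04 μs.

73.04 μs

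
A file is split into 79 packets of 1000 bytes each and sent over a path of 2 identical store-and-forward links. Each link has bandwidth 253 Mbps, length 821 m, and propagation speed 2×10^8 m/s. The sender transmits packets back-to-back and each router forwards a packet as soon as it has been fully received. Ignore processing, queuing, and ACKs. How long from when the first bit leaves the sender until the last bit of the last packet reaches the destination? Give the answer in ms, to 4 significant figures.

2.538 ms

Per-hop transmission t_tx = L/R = 8000/253000000 = 0.0316206 ms.
Per-hop propagation t_prop = 821/200000000 = 0.004105 ms.
Pipeline fill: first packet needs 2·t_tx to clear all hops; remaining 78 packets each add one t_tx.
Total = (2+79-1)·t_tx + 2·t_prop = 80·0.0316206 + 2·0.004105 = 2.538 ms.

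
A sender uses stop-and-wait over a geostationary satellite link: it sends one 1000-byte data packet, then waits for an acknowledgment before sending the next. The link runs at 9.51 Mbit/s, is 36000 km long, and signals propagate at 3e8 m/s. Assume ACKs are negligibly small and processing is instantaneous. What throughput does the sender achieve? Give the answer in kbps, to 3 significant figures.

33.2 kbps

t_tx = L/R = 8000/9510000 = 0.00084122 s.
t_prop = 36000000/300000000 = 0.12 s; RTT = 0.24 s.
Cycle = t_tx + RTT = 0.240841 s.
Throughput = L / cycle = 8000 / 0.240841 = 33.2 kbps.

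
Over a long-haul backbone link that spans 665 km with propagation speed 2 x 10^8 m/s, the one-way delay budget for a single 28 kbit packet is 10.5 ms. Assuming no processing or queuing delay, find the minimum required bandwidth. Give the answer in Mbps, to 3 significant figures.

3.90 Mbps

Propagation delay = 665000 / 200000000 = 3.325 ms.
Transmission budget = 10.5 − 3.325 = 7.175 ms.
R ≥ L / t_tx = 28000 bits / 0.007175 s = 3.90 Mbps.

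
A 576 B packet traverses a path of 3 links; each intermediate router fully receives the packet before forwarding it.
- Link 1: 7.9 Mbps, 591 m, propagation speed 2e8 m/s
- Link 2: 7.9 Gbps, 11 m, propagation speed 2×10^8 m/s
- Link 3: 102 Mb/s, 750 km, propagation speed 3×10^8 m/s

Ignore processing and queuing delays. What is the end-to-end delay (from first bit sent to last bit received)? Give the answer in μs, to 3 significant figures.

L = 576 × 8 = 4608 bits.
Transmission delays (L/R per hop): 583.291, 0.583291, 45.1765 μs; sum = 629.051 μs.
Propagation delays (d/s per hop): 2.955, 0.055, 2500 μs; sum = 2503.01 μs.
End-to-end = 3130 μs.

3130 μs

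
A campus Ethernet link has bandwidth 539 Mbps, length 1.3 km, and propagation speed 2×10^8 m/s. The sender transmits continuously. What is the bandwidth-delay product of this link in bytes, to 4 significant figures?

437.9 bytes

Propagation delay = 1300 / 200000000 = 6.5e-06 s.
BDP = R × t_prop = 539000000 × 6.5e-06 = 3503.5 bits.
In bytes: 3503.5/8 = 437.9 bytes.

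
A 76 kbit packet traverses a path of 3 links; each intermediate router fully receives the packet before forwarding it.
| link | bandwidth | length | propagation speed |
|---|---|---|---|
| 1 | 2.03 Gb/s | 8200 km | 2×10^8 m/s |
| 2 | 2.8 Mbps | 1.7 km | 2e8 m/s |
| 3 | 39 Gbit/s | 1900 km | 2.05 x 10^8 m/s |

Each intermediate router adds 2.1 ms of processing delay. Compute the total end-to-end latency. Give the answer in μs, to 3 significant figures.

81700 μs

L = 76000 bits.
Transmission delays (L/R per hop): 37.4384, 27142.9, 1.94872 μs; sum = 27182.2 μs.
Propagation delays (d/s per hop): 41000, 8.5, 9268.29 μs; sum = 50276.8 μs.
Processing at 2 router(s): 2 × 2.1 ms = 4200 μs.
End-to-end = 81700 μs.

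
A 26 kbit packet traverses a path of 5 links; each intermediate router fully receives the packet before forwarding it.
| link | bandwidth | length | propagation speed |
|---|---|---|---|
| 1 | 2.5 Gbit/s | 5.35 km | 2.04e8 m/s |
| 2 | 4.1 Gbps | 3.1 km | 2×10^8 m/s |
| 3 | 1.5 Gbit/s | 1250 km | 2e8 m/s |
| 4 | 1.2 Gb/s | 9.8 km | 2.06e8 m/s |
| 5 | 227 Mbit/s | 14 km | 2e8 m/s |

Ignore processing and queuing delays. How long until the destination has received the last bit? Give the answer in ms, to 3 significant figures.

L = 26000 bits.
Transmission delays (L/R per hop): 0.0104, 0.00634146, 0.0173333, 0.0216667, 0.114537 ms; sum = 0.170279 ms.
Propagation delays (d/s per hop): 0.0262255, 0.0155, 6.25, 0.0475728, 0.07 ms; sum = 6.4093 ms.
End-to-end = 6.58 ms.

6.58 ms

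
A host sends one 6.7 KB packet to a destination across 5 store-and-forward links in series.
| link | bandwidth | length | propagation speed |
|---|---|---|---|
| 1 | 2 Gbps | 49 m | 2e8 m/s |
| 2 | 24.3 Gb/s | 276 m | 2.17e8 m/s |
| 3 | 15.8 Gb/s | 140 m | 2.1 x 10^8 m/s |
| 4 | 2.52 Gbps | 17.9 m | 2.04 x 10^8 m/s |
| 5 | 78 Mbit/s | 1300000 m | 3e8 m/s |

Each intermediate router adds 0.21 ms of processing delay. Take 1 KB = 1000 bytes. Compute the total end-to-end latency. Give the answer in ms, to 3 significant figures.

5.92 ms

L = 53600 bits.
Transmission delays (L/R per hop): 0.0268, 0.00220576, 0.00339241, 0.0212698, 0.687179 ms; sum = 0.740847 ms.
Propagation delays (d/s per hop): 0.000245, 0.00127189, 0.000666667, 8.77451e-05, 4.33333 ms; sum = 4.3356 ms.
Processing at 4 router(s): 4 × 0.21 ms = 0.84 ms.
End-to-end = 5.92 ms.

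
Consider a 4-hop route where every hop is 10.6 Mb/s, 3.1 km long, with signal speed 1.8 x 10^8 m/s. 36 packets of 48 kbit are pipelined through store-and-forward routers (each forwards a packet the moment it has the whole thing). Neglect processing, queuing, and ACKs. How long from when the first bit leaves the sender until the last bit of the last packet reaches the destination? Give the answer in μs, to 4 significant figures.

Per-hop transmission t_tx = L/R = 48000/10600000 = 4528.3 μs.
Per-hop propagation t_prop = 3100/180000000 = 17.2222 μs.
Pipeline fill: first packet needs 4·t_tx to clear all hops; remaining 35 packets each add one t_tx.
Total = (4+36-1)·t_tx + 4·t_prop = 39·4528.3 + 4·17.2222 = 176700 μs.

176700 μs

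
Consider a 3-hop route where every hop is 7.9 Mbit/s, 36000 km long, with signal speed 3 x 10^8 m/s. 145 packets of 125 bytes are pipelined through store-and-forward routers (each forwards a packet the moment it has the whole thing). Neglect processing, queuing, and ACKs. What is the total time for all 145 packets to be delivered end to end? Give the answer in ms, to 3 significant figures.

379 ms

Per-hop transmission t_tx = L/R = 1000/7900000 = 0.126582 ms.
Per-hop propagation t_prop = 36000000/300000000 = 120 ms.
Pipeline fill: first packet needs 3·t_tx to clear all hops; remaining 144 packets each add one t_tx.
Total = (3+145-1)·t_tx + 3·t_prop = 147·0.126582 + 3·120 = 379 ms.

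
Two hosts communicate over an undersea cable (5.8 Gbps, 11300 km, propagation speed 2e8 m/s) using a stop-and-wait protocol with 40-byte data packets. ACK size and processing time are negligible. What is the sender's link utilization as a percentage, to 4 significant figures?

0.00004883 %

t_tx = L/R = 320/5800000000 = 5.51724e-08 s.
t_prop = 11300000/200000000 = 0.0565 s; RTT = 0.113 s.
Cycle = t_tx + RTT = 0.113 s.
Utilization = t_tx / cycle = 5.51724e-08/0.113 = 0.00004883 %.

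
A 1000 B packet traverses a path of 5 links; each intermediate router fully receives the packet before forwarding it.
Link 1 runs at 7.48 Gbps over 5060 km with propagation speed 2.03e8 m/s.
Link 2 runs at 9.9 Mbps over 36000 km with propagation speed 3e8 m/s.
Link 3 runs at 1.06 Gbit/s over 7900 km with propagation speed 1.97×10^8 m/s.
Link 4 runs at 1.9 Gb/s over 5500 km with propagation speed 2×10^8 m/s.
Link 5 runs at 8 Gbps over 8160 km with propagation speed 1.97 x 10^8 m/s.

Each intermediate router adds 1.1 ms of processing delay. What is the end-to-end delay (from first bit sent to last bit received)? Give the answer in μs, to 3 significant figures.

L = 1000 × 8 = 8000 bits.
Transmission delays (L/R per hop): 1.06952, 808.081, 7.54717, 4.21053, 1 μs; sum = 821.908 μs.
Propagation delays (d/s per hop): 24926.1, 120000, 40101.5, 27500, 41421.3 μs; sum = 253949 μs.
Processing at 4 router(s): 4 × 1.1 ms = 4400 μs.
End-to-end = 259000 μs.

259000 μs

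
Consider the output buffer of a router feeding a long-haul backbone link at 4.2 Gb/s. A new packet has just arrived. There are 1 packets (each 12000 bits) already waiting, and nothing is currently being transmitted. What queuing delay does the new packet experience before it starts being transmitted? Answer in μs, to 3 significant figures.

Each queued packet: L/R = 12000/4200000000 = 2.85714 μs.
1 queued → 2.85714 μs.
Queuing delay = 2.86 μs.

2.86 μs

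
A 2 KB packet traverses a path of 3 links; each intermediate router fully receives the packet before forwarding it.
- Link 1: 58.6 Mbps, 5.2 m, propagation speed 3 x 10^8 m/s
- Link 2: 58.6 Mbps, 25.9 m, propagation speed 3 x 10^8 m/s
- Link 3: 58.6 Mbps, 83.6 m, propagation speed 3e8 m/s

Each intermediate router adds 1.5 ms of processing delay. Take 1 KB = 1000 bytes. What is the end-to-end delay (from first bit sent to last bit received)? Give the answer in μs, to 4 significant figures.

L = 16000 bits.
Transmission delay per hop = L/R = 16000/58600000 = 273.038 μs; 3 hops → 819.113 μs.
Propagation delays (d/s per hop): 0.0173333, 0.0863333, 0.278667 μs; sum = 0.382333 μs.
Processing at 2 router(s): 2 × 1.5 ms = 3000 μs.
End-to-end = 3819 μs.

3819 μs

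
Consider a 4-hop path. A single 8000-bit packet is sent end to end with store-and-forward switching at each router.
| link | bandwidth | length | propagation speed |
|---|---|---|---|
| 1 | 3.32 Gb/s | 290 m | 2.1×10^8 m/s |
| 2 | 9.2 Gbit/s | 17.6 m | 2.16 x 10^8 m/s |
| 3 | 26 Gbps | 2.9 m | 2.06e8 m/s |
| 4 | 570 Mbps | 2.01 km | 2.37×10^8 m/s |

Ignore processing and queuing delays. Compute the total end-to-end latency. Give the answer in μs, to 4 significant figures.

27.58 μs

Transmission delays (L/R per hop): 2.40964, 0.869565, 0.307692, 14.0351 μs; sum = 17.622 μs.
Propagation delays (d/s per hop): 1.38095, 0.0814815, 0.0140777, 8.48101 μs; sum = 9.95752 μs.
End-to-end = 27.58 μs.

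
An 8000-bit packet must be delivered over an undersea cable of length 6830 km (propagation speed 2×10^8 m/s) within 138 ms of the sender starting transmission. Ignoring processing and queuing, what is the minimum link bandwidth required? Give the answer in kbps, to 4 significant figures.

77.03 kbps

Propagation delay = 6830000 / 200000000 = 34.15 ms.
Transmission budget = 138 − 34.15 = 103.85 ms.
R ≥ L / t_tx = 8000 bits / 0.10385 s = 77.03 kbps.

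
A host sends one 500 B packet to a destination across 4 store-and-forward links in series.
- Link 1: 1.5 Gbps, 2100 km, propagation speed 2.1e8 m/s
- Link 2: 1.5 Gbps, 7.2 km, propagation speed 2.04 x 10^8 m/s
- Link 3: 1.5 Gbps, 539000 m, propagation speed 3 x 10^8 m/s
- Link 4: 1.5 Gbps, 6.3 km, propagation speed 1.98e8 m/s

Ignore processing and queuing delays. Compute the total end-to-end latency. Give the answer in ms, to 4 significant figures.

L = 500 × 8 = 4000 bits.
Transmission delay per hop = L/R = 4000/1500000000 = 0.00266667 ms; 4 hops → 0.0106667 ms.
Propagation delays (d/s per hop): 10, 0.0352941, 1.79667, 0.0318182 ms; sum = 11.8638 ms.
End-to-end = 11.87 ms.

11.87 ms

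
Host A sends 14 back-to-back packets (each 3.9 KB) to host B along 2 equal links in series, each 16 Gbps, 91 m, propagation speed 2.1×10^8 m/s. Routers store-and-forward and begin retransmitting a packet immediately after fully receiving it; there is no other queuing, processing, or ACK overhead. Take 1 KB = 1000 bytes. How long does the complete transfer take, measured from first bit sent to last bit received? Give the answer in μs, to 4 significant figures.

Per-hop transmission t_tx = L/R = 31200/16000000000 = 1.95 μs.
Per-hop propagation t_prop = 91/210000000 = 0.433333 μs.
Pipeline fill: first packet needs 2·t_tx to clear all hops; remaining 13 packets each add one t_tx.
Total = (2+14-1)·t_tx + 2·t_prop = 15·1.95 + 2·0.433333 = 30.12 μs.

30.12 μs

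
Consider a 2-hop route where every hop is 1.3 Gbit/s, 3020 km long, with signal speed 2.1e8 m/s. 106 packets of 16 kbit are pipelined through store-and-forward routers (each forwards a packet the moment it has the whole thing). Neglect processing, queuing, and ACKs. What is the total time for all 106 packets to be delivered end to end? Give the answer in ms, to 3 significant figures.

30.1 ms

Per-hop transmission t_tx = L/R = 16000/1300000000 = 0.0123077 ms.
Per-hop propagation t_prop = 3020000/210000000 = 14.381 ms.
Pipeline fill: first packet needs 2·t_tx to clear all hops; remaining 105 packets each add one t_tx.
Total = (2+106-1)·t_tx + 2·t_prop = 107·0.0123077 + 2·14.381 = 30.1 ms.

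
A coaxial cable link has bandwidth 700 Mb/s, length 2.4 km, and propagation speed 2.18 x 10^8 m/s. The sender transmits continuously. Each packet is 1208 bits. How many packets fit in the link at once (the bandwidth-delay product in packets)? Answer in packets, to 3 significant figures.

Propagation delay = 2400 / 2.18e+08 = 1.10092e-05 s.
BDP = R × t_prop = 700000000 × 1.10092e-05 = 7706.42 bits.
In packets of 1208 bits: 6.38 packets.

6.38 packets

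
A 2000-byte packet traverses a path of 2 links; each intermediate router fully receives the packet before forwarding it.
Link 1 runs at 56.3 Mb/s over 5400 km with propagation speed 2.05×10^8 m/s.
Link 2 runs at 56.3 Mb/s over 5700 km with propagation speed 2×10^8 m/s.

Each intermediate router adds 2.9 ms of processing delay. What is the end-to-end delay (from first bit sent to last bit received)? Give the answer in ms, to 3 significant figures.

58.3 ms

L = 2000 × 8 = 16000 bits.
Transmission delay per hop = L/R = 16000/56300000 = 0.284192 ms; 2 hops → 0.568384 ms.
Propagation delays (d/s per hop): 26.3415, 28.5 ms; sum = 54.8415 ms.
Processing at 1 router(s): 1 × 2.9 ms = 2.9 ms.
End-to-end = 58.3 ms.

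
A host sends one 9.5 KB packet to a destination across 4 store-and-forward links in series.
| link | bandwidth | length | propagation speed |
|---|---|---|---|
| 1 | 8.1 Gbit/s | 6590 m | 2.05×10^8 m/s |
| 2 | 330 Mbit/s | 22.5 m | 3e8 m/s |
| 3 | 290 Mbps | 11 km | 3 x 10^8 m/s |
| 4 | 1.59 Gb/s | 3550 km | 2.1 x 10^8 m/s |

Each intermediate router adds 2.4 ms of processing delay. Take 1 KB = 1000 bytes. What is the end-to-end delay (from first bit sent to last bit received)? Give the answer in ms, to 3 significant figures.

24.7 ms

L = 76000 bits.
Transmission delays (L/R per hop): 0.00938272, 0.230303, 0.262069, 0.0477987 ms; sum = 0.549553 ms.
Propagation delays (d/s per hop): 0.0321463, 7.5e-05, 0.0366667, 16.9048 ms; sum = 16.9736 ms.
Processing at 3 router(s): 3 × 2.4 ms = 7.2 ms.
End-to-end = 24.7 ms.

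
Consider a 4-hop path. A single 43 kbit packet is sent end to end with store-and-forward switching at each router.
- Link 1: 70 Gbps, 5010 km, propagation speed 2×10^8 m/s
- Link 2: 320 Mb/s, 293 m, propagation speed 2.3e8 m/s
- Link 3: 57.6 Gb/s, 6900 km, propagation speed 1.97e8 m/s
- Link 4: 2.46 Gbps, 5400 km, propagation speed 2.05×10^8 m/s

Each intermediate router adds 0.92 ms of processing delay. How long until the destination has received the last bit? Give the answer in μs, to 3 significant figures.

L = 43000 bits.
Transmission delays (L/R per hop): 0.614286, 134.375, 0.746528, 17.4797 μs; sum = 153.215 μs.
Propagation delays (d/s per hop): 25050, 1.27391, 35025.4, 26341.5 μs; sum = 86418.1 μs.
Processing at 3 router(s): 3 × 0.92 ms = 2760 μs.
End-to-end = 89300 μs.

89300 μs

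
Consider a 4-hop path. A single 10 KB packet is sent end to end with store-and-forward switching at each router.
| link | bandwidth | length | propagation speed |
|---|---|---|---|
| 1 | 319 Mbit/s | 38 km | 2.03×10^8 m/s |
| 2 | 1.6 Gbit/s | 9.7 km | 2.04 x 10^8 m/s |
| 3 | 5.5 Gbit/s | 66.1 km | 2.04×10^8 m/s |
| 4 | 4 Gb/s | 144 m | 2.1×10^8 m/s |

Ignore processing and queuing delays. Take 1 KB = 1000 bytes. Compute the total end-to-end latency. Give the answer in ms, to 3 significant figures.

0.895 ms

L = 80000 bits.
Transmission delays (L/R per hop): 0.250784, 0.05, 0.0145455, 0.02 ms; sum = 0.335329 ms.
Propagation delays (d/s per hop): 0.187192, 0.047549, 0.32402, 0.000685714 ms; sum = 0.559446 ms.
End-to-end = 0.895 ms.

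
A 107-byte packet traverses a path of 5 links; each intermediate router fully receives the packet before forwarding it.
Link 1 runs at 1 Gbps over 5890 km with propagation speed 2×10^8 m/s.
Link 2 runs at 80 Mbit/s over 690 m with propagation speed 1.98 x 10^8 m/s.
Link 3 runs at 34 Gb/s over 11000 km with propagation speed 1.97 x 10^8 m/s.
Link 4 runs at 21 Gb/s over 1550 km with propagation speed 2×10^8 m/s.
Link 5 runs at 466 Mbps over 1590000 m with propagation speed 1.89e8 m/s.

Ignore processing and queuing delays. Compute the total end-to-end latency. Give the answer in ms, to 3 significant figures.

101 ms

L = 107 × 8 = 856 bits.
Transmission delays (L/R per hop): 0.000856, 0.0107, 2.51765e-05, 4.07619e-05, 0.00183691 ms; sum = 0.0134588 ms.
Propagation delays (d/s per hop): 29.45, 0.00348485, 55.8376, 7.75, 8.4127 ms; sum = 101.454 ms.
End-to-end = 101 ms.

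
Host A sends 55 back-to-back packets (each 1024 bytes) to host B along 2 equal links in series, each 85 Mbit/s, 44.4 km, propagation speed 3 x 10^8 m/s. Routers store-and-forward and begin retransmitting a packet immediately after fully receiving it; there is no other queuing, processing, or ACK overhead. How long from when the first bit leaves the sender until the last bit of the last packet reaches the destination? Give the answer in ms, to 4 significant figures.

Per-hop transmission t_tx = L/R = 8192/85000000 = 0.0963765 ms.
Per-hop propagation t_prop = 44400/300000000 = 0.148 ms.
Pipeline fill: first packet needs 2·t_tx to clear all hops; remaining 54 packets each add one t_tx.
Total = (2+55-1)·t_tx + 2·t_prop = 56·0.0963765 + 2·0.148 = 5.693 ms.

5.693 ms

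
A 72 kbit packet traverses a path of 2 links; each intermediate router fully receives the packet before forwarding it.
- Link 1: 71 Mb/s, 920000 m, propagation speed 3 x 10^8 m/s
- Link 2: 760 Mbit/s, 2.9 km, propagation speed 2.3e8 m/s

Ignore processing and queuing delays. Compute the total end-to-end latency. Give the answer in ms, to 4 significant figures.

4.188 ms

L = 72000 bits.
Transmission delays (L/R per hop): 1.01408, 0.0947368 ms; sum = 1.10882 ms.
Propagation delays (d/s per hop): 3.06667, 0.0126087 ms; sum = 3.07928 ms.
End-to-end = 4.188 ms.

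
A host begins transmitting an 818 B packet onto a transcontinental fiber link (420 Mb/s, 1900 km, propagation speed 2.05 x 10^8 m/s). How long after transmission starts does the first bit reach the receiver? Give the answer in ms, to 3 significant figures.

9.27 ms

First bit experiences only propagation delay: d/s = 1900000/2.05e+08 = 9.27 ms.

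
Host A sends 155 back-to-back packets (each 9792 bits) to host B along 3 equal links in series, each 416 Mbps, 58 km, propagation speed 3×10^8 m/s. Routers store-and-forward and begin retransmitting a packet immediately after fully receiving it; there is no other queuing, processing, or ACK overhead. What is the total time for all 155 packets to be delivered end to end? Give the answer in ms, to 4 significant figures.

4.276 ms

Per-hop transmission t_tx = L/R = 9792/416000000 = 0.0235385 ms.
Per-hop propagation t_prop = 58000/300000000 = 0.193333 ms.
Pipeline fill: first packet needs 3·t_tx to clear all hops; remaining 154 packets each add one t_tx.
Total = (3+155-1)·t_tx + 3·t_prop = 157·0.0235385 + 3·0.193333 = 4.276 ms.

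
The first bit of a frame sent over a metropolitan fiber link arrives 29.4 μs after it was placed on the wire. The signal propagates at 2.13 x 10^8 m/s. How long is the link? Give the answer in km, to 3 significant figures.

6.26 km

d = s × t_prop = 213000000 × 2.94e-05 = 6.26 km.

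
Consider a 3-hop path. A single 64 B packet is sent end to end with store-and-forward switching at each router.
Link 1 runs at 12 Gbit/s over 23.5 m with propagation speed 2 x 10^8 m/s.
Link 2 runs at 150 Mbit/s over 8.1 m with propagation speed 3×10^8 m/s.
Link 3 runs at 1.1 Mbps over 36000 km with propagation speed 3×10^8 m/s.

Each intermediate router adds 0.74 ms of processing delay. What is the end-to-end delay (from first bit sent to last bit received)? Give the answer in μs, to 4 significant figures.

L = 64 × 8 = 512 bits.
Transmission delays (L/R per hop): 0.0426667, 3.41333, 465.455 μs; sum = 468.911 μs.
Propagation delays (d/s per hop): 0.1175, 0.027, 120000 μs; sum = 120000 μs.
Processing at 2 router(s): 2 × 0.74 ms = 1480 μs.
End-to-end = 121900 μs.

121900 μs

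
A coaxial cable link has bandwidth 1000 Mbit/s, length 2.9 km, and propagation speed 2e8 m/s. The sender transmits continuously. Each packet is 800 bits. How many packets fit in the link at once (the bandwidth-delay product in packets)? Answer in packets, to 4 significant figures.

18.13 packets

Propagation delay = 2900 / 200000000 = 1.45e-05 s.
BDP = R × t_prop = 1000000000 × 1.45e-05 = 14500 bits.
In packets of 800 bits: 18.13 packets.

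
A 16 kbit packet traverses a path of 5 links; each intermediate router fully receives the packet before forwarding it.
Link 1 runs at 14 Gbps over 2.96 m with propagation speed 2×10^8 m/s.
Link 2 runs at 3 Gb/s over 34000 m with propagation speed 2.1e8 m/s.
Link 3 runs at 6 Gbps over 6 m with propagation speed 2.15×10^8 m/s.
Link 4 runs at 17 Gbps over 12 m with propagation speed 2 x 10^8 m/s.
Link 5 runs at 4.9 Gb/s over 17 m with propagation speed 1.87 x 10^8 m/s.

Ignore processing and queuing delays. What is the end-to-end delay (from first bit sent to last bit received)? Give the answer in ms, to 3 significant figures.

0.175 ms

L = 16000 bits.
Transmission delays (L/R per hop): 0.00114286, 0.00533333, 0.00266667, 0.000941176, 0.00326531 ms; sum = 0.0133493 ms.
Propagation delays (d/s per hop): 1.48e-05, 0.161905, 2.7907e-05, 6e-05, 9.09091e-05 ms; sum = 0.162098 ms.
End-to-end = 0.175 ms.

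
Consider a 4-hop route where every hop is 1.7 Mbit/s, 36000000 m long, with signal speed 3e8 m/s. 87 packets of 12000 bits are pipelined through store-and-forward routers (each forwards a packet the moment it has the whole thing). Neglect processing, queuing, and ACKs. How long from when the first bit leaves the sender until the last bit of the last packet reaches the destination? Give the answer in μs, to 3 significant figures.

Per-hop transmission t_tx = L/R = 12000/1700000 = 7058.82 μs.
Per-hop propagation t_prop = 36000000/300000000 = 120000 μs.
Pipeline fill: first packet needs 4·t_tx to clear all hops; remaining 86 packets each add one t_tx.
Total = (4+87-1)·t_tx + 4·t_prop = 90·7058.82 + 4·120000 = 1120000 μs.

1120000 μs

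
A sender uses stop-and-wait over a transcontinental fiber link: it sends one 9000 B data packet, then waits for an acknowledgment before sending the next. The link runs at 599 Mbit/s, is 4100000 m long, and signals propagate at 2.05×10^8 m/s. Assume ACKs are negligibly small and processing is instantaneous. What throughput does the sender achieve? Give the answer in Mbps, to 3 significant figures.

1.79 Mbps

t_tx = L/R = 72000/599000000 = 0.0001202 s.
t_prop = 4100000/2.05e+08 = 0.02 s; RTT = 0.04 s.
Cycle = t_tx + RTT = 0.0401202 s.
Throughput = L / cycle = 72000 / 0.0401202 = 1.79 Mbps.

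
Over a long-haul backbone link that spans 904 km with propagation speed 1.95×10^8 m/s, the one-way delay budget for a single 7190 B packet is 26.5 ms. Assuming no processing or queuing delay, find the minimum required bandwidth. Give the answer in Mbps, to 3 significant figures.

L = 57520 bits.
Propagation delay = 904000 / 195000000 = 4.6359 ms.
Transmission budget = 26.5 − 4.6359 = 21.8641 ms.
R ≥ L / t_tx = 57520 bits / 0.0218641 s = 2.63 Mbps.

2.63 Mbps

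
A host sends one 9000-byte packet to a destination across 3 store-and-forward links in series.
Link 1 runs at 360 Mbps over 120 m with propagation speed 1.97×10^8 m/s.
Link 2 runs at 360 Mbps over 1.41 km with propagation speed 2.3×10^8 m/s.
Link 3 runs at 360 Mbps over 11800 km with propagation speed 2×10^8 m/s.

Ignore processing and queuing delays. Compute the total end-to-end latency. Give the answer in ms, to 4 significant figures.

L = 9000 × 8 = 72000 bits.
Transmission delay per hop = L/R = 72000/360000000 = 0.2 ms; 3 hops → 0.6 ms.
Propagation delays (d/s per hop): 0.000609137, 0.00613043, 59 ms; sum = 59.0067 ms.
End-to-end = 59.61 ms.

59.61 ms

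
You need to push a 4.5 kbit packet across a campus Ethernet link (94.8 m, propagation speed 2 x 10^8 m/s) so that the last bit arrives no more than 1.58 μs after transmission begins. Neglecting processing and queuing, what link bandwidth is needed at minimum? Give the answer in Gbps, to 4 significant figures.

Propagation delay = 94.8 / 200000000 = 0.474 μs.
Transmission budget = 1.58 − 0.474 = 1.106 μs.
R ≥ L / t_tx = 4500 bits / 1.106e-06 s = 4.069 Gbps.

4.069 Gbps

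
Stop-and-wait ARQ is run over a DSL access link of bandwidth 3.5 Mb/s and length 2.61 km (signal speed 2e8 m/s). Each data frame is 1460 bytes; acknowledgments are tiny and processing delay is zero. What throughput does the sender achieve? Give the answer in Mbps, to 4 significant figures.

t_tx = L/R = 11680/3500000 = 0.00333714 s.
t_prop = 2610/200000000 = 1.305e-05 s; RTT = 2.61e-05 s.
Cycle = t_tx + RTT = 0.00336324 s.
Throughput = L / cycle = 11680 / 0.00336324 = 3.473 Mbps.

3.473 Mbps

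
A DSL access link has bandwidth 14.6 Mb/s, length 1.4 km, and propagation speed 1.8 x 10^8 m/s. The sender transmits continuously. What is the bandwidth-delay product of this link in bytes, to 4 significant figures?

Propagation delay = 1400 / 180000000 = 7.77778e-06 s.
BDP = R × t_prop = 14600000 × 7.77778e-06 = 113.556 bits.
In bytes: 113.556/8 = 14.19 bytes.

14.19 bytes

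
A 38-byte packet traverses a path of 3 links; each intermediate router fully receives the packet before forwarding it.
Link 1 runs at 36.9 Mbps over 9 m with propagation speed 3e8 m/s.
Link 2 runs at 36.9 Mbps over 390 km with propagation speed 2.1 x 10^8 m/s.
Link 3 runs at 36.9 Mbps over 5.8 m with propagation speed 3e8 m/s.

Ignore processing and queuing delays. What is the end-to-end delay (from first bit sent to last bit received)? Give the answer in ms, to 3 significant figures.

L = 38 × 8 = 304 bits.
Transmission delay per hop = L/R = 304/36900000 = 0.00823848 ms; 3 hops → 0.0247154 ms.
Propagation delays (d/s per hop): 3e-05, 1.85714, 1.93333e-05 ms; sum = 1.85719 ms.
End-to-end = 1.88 ms.

1.88 ms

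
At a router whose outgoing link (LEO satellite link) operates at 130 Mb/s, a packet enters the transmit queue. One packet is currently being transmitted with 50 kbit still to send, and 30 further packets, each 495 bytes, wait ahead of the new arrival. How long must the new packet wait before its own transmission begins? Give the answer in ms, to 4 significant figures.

Each queued packet: L/R = 3960/130000000 = 0.0304615 ms.
30 queued → 0.913846 ms.
Plus remaining 50000 bits of current packet: 0.384615 ms.
Queuing delay = 1.298 ms.

1.298 ms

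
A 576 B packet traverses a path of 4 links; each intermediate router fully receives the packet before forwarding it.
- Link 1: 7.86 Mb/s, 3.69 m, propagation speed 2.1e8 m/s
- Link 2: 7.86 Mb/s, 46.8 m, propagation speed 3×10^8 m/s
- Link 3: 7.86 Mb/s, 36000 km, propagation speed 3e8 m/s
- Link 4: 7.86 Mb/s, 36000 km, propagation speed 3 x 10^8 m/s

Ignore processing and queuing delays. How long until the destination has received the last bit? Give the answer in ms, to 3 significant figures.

242 ms

L = 576 × 8 = 4608 bits.
Transmission delay per hop = L/R = 4608/7860000 = 0.58626 ms; 4 hops → 2.34504 ms.
Propagation delays (d/s per hop): 1.75714e-05, 0.000156, 120, 120 ms; sum = 240 ms.
End-to-end = 242 ms.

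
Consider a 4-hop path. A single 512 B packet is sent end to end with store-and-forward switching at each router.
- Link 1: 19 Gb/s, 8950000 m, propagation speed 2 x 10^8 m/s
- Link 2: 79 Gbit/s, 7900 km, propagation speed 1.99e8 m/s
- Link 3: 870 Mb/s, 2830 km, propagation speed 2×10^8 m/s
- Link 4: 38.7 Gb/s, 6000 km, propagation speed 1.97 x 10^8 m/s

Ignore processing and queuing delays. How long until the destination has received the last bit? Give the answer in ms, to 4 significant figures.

129.1 ms

L = 512 × 8 = 4096 bits.
Transmission delays (L/R per hop): 0.000215579, 5.18481e-05, 0.00470805, 0.00010584 ms; sum = 0.00508131 ms.
Propagation delays (d/s per hop): 44.75, 39.6985, 14.15, 30.4569 ms; sum = 129.055 ms.
End-to-end = 129.1 ms.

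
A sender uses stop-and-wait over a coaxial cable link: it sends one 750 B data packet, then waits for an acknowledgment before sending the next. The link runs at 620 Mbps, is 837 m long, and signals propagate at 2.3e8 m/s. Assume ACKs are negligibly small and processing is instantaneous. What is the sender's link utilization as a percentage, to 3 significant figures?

57.1 %

t_tx = L/R = 6000/620000000 = 9.67742e-06 s.
t_prop = 837/2.3e+08 = 3.63913e-06 s; RTT = 7.27826e-06 s.
Cycle = t_tx + RTT = 1.69557e-05 s.
Utilization = t_tx / cycle = 9.67742e-06/1.69557e-05 = 57.1 %.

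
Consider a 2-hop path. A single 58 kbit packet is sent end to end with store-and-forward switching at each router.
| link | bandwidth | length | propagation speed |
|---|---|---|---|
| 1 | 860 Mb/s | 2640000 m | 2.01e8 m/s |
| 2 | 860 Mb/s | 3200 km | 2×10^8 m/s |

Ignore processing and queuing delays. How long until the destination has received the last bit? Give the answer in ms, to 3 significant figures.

L = 58000 bits.
Transmission delay per hop = L/R = 58000/860000000 = 0.0674419 ms; 2 hops → 0.134884 ms.
Propagation delays (d/s per hop): 13.1343, 16 ms; sum = 29.1343 ms.
End-to-end = 29.3 ms.

29.3 ms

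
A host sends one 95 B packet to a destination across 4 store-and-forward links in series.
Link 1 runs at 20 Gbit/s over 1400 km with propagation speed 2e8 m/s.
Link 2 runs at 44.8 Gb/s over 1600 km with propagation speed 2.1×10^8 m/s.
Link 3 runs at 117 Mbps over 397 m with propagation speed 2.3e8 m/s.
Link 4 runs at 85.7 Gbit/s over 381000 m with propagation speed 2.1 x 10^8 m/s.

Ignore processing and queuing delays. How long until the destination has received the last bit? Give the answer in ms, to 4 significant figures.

16.44 ms

L = 95 × 8 = 760 bits.
Transmission delays (L/R per hop): 3.8e-05, 1.69643e-05, 0.00649573, 8.86814e-06 ms; sum = 0.00655956 ms.
Propagation delays (d/s per hop): 7, 7.61905, 0.00172609, 1.81429 ms; sum = 16.4351 ms.
End-to-end = 16.44 ms.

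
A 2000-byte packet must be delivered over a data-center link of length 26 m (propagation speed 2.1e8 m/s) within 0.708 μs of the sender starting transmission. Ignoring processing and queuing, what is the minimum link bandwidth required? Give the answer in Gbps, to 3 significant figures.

L = 16000 bits.
Propagation delay = 26 / 210000000 = 0.12381 μs.
Transmission budget = 0.708 − 0.12381 = 0.58419 μs.
R ≥ L / t_tx = 16000 bits / 5.8419e-07 s = 27.4 Gbps.

27.4 Gbps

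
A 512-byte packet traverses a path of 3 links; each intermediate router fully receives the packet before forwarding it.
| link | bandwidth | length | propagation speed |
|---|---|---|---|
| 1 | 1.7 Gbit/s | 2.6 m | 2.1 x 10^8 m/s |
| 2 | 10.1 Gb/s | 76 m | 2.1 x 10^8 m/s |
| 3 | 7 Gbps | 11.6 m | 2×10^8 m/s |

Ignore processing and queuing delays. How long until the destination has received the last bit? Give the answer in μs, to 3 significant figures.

3.83 μs

L = 512 × 8 = 4096 bits.
Transmission delays (L/R per hop): 2.40941, 0.405545, 0.585143 μs; sum = 3.4001 μs.
Propagation delays (d/s per hop): 0.012381, 0.361905, 0.058 μs; sum = 0.432286 μs.
End-to-end = 3.83 μs.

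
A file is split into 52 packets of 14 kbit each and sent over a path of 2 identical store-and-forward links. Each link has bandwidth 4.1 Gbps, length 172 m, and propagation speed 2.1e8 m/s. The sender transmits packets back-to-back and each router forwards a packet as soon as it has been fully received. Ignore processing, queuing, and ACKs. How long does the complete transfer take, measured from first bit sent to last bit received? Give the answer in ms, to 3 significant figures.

Per-hop transmission t_tx = L/R = 14000/4.1e+09 = 0.00341463 ms.
Per-hop propagation t_prop = 172/210000000 = 0.000819048 ms.
Pipeline fill: first packet needs 2·t_tx to clear all hops; remaining 51 packets each add one t_tx.
Total = (2+52-1)·t_tx + 2·t_prop = 53·0.00341463 + 2·0.000819048 = 0.183 ms.

0.183 ms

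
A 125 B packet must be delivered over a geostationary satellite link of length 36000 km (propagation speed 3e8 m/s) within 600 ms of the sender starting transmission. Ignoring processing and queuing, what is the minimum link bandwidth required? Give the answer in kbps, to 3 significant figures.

L = 1000 bits.
Propagation delay = 36000000 / 300000000 = 120 ms.
Transmission budget = 600 − 120 = 480 ms.
R ≥ L / t_tx = 1000 bits / 0.48 s = 2.08 kbps.

2.08 kbps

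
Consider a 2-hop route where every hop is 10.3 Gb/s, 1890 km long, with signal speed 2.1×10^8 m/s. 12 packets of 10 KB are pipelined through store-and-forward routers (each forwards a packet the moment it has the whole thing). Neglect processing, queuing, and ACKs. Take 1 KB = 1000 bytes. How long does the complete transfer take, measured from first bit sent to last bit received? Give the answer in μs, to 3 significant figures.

18100 μs

Per-hop transmission t_tx = L/R = 80000/10300000000 = 7.76699 μs.
Per-hop propagation t_prop = 1890000/210000000 = 9000 μs.
Pipeline fill: first packet needs 2·t_tx to clear all hops; remaining 11 packets each add one t_tx.
Total = (2+12-1)·t_tx + 2·t_prop = 13·7.76699 + 2·9000 = 18100 μs.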